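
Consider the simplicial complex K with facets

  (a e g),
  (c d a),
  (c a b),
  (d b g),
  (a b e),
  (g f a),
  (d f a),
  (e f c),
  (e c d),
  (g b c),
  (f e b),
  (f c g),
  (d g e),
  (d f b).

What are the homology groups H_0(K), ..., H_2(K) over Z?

H_0 ≅ Z,  H_1 ≅ Z^2,  H_2 ≅ Z.

Take the total order a < b < c < d < e < f < g on the vertex set. Then K (dimension 2) consists of the simplices:

  0-simplices (7): a, b, c, d, e, f, g
  1-simplices (21): ab, ac, ad, ae, af, ag, bc, bd, be, bf, bg, cd, ce, cf, cg, de, df, dg, ef, eg, fg
  2-simplices (14): abc, abe, acd, adf, aeg, afg, bcg, bdf, bdg, bef, cde, cef, cfg, deg

Hence C_0 ≅ Z^7, C_1 ≅ Z^21, C_2 ≅ Z^14.

The boundary map ∂_1: C_1 → C_0 is given by ∂[p,q] = [q] − [p].
As a 7×21 matrix over Z this has rank 6, with invariant factors (1,1,1,1,1,1).

The boundary map ∂_2: C_2 → C_1 sends each 2-simplex [p,q,r] to [q,r] − [p,r] + [p,q]. For instance
  ∂cfg = fg − cg + cf,
  ∂aeg = eg − ag + ae.
The resulting 21×14 matrix has rank 13, and its Smith normal form has invariant factors (1,1,1,1,1,1,1,1,1,1,1,1,1).

Now H_k = ker ∂_k / im ∂_{k+1}, so:

  H_0: rank C_0 − rank ∂_1 = 7 − 6 = 1, and the invariant factors of ∂_1 are all 1, so H_0 = Z.
  H_1: rank ker ∂_1 − rank ∂_2 = (21 − 6) − 13 = 2, and the invariant factors of ∂_2 are all 1, so H_1 = Z^2.
  H_2: rank ker ∂_2 − rank ∂_3 = (14 − 13) − 0 = 1, and there is no ∂_3, so H_2 = Z.

(K is a triangulation of the torus T^2.)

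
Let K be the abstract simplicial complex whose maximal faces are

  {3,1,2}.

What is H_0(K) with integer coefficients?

H_0 ≅ Z.

Fix the vertex order 1 < 2 < 3 and write every simplex with vertices in increasing order. Then dim K = 2 and the simplices of K are:

  0-simplices (3): [1], [2], [3]
  1-simplices (3): [1,2], [1,3], [2,3]
  2-simplices (1): [1,2,3]

Hence C_0 ≅ Z^3, C_1 ≅ Z^3, C_2 ≅ Z^1.

∂_1: C_1 → C_0 is given by ∂[p,q] = [q] − [p]. For instance
  ∂[2,3] = [3] − [2].
As a 3×3 matrix over Z this has rank 2, with invariant factors (1,1).

∂_2: C_2 → C_1 acts by ∂[p,q,r] = [q,r] − [p,r] + [p,q]. For instance
  ∂[1,2,3] = [2,3] − [1,3] + [1,2].
As a 3×1 matrix over Z this has rank 1, with invariant factors (1).

Reading off H_k = ker ∂_k / im ∂_{k+1}:

  H_0: rank C_0 − rank ∂_1 = 3 − 2 = 1, and the invariant factors of ∂_1 are all 1, so H_0 = Z.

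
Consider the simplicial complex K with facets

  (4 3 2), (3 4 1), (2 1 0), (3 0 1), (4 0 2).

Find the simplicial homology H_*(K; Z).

H_0 = Z,  H_1 = Z,  H_2 = 0.

K has 5 vertices, 10 edges, 5 triangles.
rank ∂_0 = 0, rank ∂_1 = 4 ⇒ b_0 = 5 − 0 − 4 = 1; all invariant factors of ∂_1 are 1 so no torsion. So H_0 ≅ Z.
rank ∂_1 = 4, rank ∂_2 = 5 ⇒ b_1 = 10 − 4 − 5 = 1; all invariant factors of ∂_2 are 1 so no torsion. So H_1 ≅ Z.
rank ∂_2 = 5, rank ∂_3 = 0 ⇒ b_2 = 5 − 5 − 0 = 0. So H_2 ≅ 0.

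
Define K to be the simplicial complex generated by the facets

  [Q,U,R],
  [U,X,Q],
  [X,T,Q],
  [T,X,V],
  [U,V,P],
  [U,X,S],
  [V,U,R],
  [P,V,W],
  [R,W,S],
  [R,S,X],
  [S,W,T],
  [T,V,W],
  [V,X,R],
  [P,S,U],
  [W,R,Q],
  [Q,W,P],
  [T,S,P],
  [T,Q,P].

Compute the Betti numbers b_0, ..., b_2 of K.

We work with the vertex ordering P < Q < R < S < T < U < V < W < X. The simplices of K, each written with vertices in increasing order, are:

  0-simplices (9): P, Q, R, S, T, U, V, W, X
  1-simplices (27): PQ, PS, PT, PU, PV, PW, QR, QT, QU, QW, QX, RS, RU, RV, RW, RX, ST, SU, SW, SX, TV, TW, TX, UV, UX, VW, VX
  2-simplices (18): PQT, PQW, PST, PSU, PUV, PVW, QRU, QRW, QTX, QUX, RSW, RSX, RUV, RVX, STW, SUX, TVW, TVX

giving chain groups C_0 ≅ Z^9, C_1 ≅ Z^27, C_2 ≅ Z^18.

∂_1: C_1 → C_0 is given by ∂[p,q] = [q] − [p].
The 9×27 boundary matrix has rank 8 and Smith normal form diag(1,1,1,1,1,1,1,1).

The boundary map ∂_2: C_2 → C_1 maps a triangle to the signed sum of its edges. For instance
  ∂QUX = UX − QX + QU,
  ∂QTX = TX − QX + QT.
The 27×18 boundary matrix has rank 18 and Smith normal form diag(1,1,1,1,1,1,1,1,1,1,1,1,1,1,1,1,1,2).

Now H_k = ker ∂_k / im ∂_{k+1}, so:

  H_0: rank C_0 − rank ∂_1 = 9 − 8 = 1, and the invariant factors of ∂_1 are all 1, so H_0 = Z.
  H_1: rank ker ∂_1 − rank ∂_2 = (27 − 8) − 18 = 1, and ∂_2 has invariant factor 2 > 1, so H_1 = Z × Z/2.
  H_2: rank ker ∂_2 − rank ∂_3 = (18 − 18) − 0 = 0, and there is no ∂_3, so H_2 = 0.

As a check, the Euler characteristic is 9 − 27 + 18 = 0, which agrees with 1 − 1 + 0 = 0.
(K is a triangulation of the Klein bottle.)

Hence the Betti numbers are b_0 = 1, b_1 = 1, b_2 = 0.

b_0 = 1, b_1 = 1, b_2 = 0.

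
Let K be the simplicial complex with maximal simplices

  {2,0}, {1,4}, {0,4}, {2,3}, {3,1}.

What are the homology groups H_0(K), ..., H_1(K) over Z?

H_0 = Z,  H_1 = Z.

K has 5 vertices, 5 edges.
rank ∂_0 = 0, rank ∂_1 = 4 ⇒ b_0 = 5 − 0 − 4 = 1; all invariant factors of ∂_1 are 1 so no torsion. So H_0 ≅ Z.
rank ∂_1 = 4, rank ∂_2 = 0 ⇒ b_1 = 5 − 4 − 0 = 1. So H_1 ≅ Z.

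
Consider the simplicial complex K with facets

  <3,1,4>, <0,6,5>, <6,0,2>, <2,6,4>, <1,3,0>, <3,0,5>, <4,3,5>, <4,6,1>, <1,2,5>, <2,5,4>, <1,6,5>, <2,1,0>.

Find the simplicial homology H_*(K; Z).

H_0 ≅ Z,  H_1 ≅ Z/2Z,  H_2 = 0.

We work with the vertex ordering 0 < 1 < 2 < 3 < 4 < 5 < 6. The simplices of K, each written with vertices in increasing order, are:

  0-simplices (7): [0], [1], [2], [3], [4], [5], [6]
  1-simplices (18): [0,1], [0,2], [0,3], [0,5], [0,6], [1,2], [1,3], [1,4], [1,5], [1,6], [2,4], [2,5], [2,6], [3,4], [3,5], [4,5], [4,6], [5,6]
  2-simplices (12): [0,1,2], [0,1,3], [0,2,6], [0,3,5], [0,5,6], [1,2,5], [1,3,4], [1,4,6], [1,5,6], [2,4,5], [2,4,6], [3,4,5]

Hence C_0 ≅ Z^7, C_1 ≅ Z^18, C_2 ≅ Z^12.

Boundary ∂_1: C_1 → C_0 maps an edge to its endpoints' difference, ∂[p,q] = q − p.
This gives a 7×18 integer matrix of rank 6; reducing to Smith normal form yields diagonal entries (1,1,1,1,1,1).

∂_2: C_2 → C_1 maps a triangle to the signed sum of its edges. For instance
  ∂[2,4,6] = [4,6] − [2,6] + [2,4],
  ∂[0,5,6] = [5,6] − [0,6] + [0,5].
As a 18×12 matrix over Z this has rank 12, with invariant factors (1,1,1,1,1,1,1,1,1,1,1,2).

Reading off H_k = ker ∂_k / im ∂_{k+1}:

  H_0: rank C_0 − rank ∂_1 = 7 − 6 = 1, and the invariant factors of ∂_1 are all 1, so H_0 = Z.
  H_1: rank ker ∂_1 − rank ∂_2 = (18 − 6) − 12 = 0, and ∂_2 has invariant factor 2 > 1, so H_1 = Z/2Z.
  H_2: rank ker ∂_2 − rank ∂_3 = (12 − 12) − 0 = 0, and there is no ∂_3, so H_2 = 0.

As a check, the Euler characteristic is 7 − 18 + 12 = 1, which agrees with 1 − 0 + 0 = 1.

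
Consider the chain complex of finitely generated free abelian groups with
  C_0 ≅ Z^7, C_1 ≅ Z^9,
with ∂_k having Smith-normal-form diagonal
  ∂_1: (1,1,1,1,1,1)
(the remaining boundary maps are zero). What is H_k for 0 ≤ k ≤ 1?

H_0 ≅ Z,  H_1 ≅ Z^3.

H_0: b_0 = 7 − 0 − 6 = 1; torsion from ∂_1 factors > 1: none. So H_0 ≅ Z.
H_1: b_1 = 9 − 6 − 0 = 3; torsion from ∂_2 factors > 1: none. So H_1 ≅ Z^3.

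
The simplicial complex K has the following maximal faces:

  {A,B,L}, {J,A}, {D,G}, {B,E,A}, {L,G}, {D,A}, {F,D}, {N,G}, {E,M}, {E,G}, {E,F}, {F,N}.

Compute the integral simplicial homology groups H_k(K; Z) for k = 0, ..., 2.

Take the total order A < B < D < E < F < G < J < L < M < N on the vertex set. Then K (dimension 2) consists of the simplices:

  0-simplices (10): A, B, D, E, F, G, J, L, M, N
  1-simplices (15): AB, AD, AE, AJ, AL, BE, BL, DF, DG, EF, EG, EM, FN, GL, GN
  2-simplices (2): ABE, ABL

giving chain groups C_0 ≅ Z^10, C_1 ≅ Z^15, C_2 ≅ Z^2.

Boundary ∂_1: C_1 → C_0 sends each edge [p,q] (with p < q) to q − p. For instance
  ∂GL = L − G.
As a 10×15 matrix over Z this has rank 9, with invariant factors (1,1,1,1,1,1,1,1,1).

The boundary map ∂_2: C_2 → C_1 maps a triangle to the signed sum of its edges. For instance
  ∂ABL = BL − AL + AB,
  ∂ABE = BE − AE + AB.
As a 15×2 matrix over Z this has rank 2, with invariant factors (1,1).

Computing H_k = (kernel of ∂_k) / (image of ∂_{k+1}):

  H_0: rank C_0 − rank ∂_1 = 10 − 9 = 1, and the invariant factors of ∂_1 are all 1, so H_0 = Z.
  H_1: rank ker ∂_1 − rank ∂_2 = (15 − 9) − 2 = 4, and the invariant factors of ∂_2 are all 1, so H_1 = Z^4.
  H_2: rank ker ∂_2 − rank ∂_3 = (2 − 2) − 0 = 0, and there is no ∂_3, so H_2 = 0.

H_0 ≅ Z,  H_1 ≅ Z^4,  H_2 = 0.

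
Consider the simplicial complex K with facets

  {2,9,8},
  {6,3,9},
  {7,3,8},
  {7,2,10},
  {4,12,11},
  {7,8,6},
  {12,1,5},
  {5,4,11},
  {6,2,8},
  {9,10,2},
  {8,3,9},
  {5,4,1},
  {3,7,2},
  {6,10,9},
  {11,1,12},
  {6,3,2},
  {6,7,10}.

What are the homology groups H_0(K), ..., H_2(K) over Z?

Fix the vertex order 1 < 2 < 3 < 4 < 5 < 6 < 7 < 8 < 9 < 10 < 11 < 12 and write every simplex with vertices in increasing order. Then dim K = 2 and the simplices of K are:

  0-simplices (12): [1], [2], [3], [4], [5], [6], [7], [8], [9], [10], [11], [12]
  1-simplices (28): (28 of them)
  2-simplices (17): (17 of them)

giving chain groups C_0 ≅ Z^12, C_1 ≅ Z^28, C_2 ≅ Z^17.

∂_1: C_1 → C_0 sends each edge [p,q] (with p < q) to q − p. For instance
  ∂[6,7] = [7] − [6].
As a 12×28 matrix over Z this has rank 10, with invariant factors (1,1,1,1,1,1,1,1,1,1).

∂_2: C_2 → C_1 sends each 2-simplex [p,q,r] to [q,r] − [p,r] + [p,q]. For instance
  ∂[2,6,8] = [6,8] − [2,8] + [2,6],
  ∂[3,8,9] = [8,9] − [3,9] + [3,8].
The 28×17 boundary matrix has rank 17 and Smith normal form diag(1,1,1,1,1,1,1,1,1,1,1,1,1,1,1,1,2).

Reading off H_k = ker ∂_k / im ∂_{k+1}:

  H_0: rank C_0 − rank ∂_1 = 12 − 10 = 2, and the invariant factors of ∂_1 are all 1, so H_0 = Z^2.
  H_1: rank ker ∂_1 − rank ∂_2 = (28 − 10) − 17 = 1, and ∂_2 has invariant factor 2 > 1, so H_1 = Z ⊕ Z_2.
  H_2: rank ker ∂_2 − rank ∂_3 = (17 − 17) − 0 = 0, and there is no ∂_3, so H_2 = 0.

As a check, the Euler characteristic is 12 − 28 + 17 = 1, which agrees with 2 − 1 + 0 = 1.
(K is a triangulation of the disjoint union of the real projective plane RP^2 and the Möbius band.)

H_0 ≅ Z^2,  H_1 ≅ Z ⊕ Z_2,  H_2 = 0.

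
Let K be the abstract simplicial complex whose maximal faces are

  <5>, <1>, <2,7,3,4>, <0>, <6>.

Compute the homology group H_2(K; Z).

H_2 = 0.

Fix the vertex order 0 < 1 < 2 < 3 < 4 < 5 < 6 < 7 and write every simplex with vertices in increasing order. Then dim K = 3 and the simplices of K are:

  0-simplices (8): [0], [1], [2], [3], [4], [5], [6], [7]
  1-simplices (6): [2,3], [2,4], [2,7], [3,4], [3,7], [4,7]
  2-simplices (4): [2,3,4], [2,3,7], [2,4,7], [3,4,7]
  3-simplices (1): [2,3,4,7]

so the chain groups are C_0 ≅ Z^8, C_1 ≅ Z^6, C_2 ≅ Z^4, C_3 ≅ Z^1.

Boundary ∂_1: C_1 → C_0 is given by ∂[p,q] = [q] − [p].
The 8×6 boundary matrix has rank 3 and Smith normal form diag(1,1,1).

The boundary map ∂_2: C_2 → C_1 sends each 2-simplex [p,q,r] to [q,r] − [p,r] + [p,q]. For instance
  ∂[2,3,7] = [3,7] − [2,7] + [2,3],
  ∂[2,4,7] = [4,7] − [2,7] + [2,4].
The resulting 6×4 matrix has rank 3, and its Smith normal form has invariant factors (1,1,1).

The boundary map ∂_3: C_3 → C_2 sends each 3-simplex σ to the alternating sum Σ_i (−1)^i (σ with its i-th vertex removed). For instance
  ∂[2,3,4,7] = [3,4,7] − [2,4,7] + [2,3,7] − [2,3,4].
The 4×1 boundary matrix has rank 1 and Smith normal form diag(1).

From H_k ≅ ker(∂_k) / im(∂_{k+1}) we obtain:

  H_2: rank ker ∂_2 − rank ∂_3 = (4 − 3) − 1 = 0, and the invariant factors of ∂_3 are all 1, so H_2 = 0.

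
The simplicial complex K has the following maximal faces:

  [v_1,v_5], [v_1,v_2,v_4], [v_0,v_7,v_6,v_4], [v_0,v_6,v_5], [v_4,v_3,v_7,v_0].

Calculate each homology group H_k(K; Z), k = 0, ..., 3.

H_0 ≅ Z,  H_1 ≅ Z,  H_2 = 0,  H_3 = 0.

We work with the vertex ordering v_0 < v_1 < v_2 < v_3 < v_4 < v_5 < v_6 < v_7. The simplices of K, each written with vertices in increasing order, are:

  0-simplices (8): [v_0], [v_1], [v_2], [v_3], [v_4], [v_5], [v_6], [v_7]
  1-simplices (15): (15 of them)
  2-simplices (9): [v_0,v_3,v_4], [v_0,v_3,v_7], [v_0,v_4,v_6], [v_0,v_4,v_7], [v_0,v_5,v_6], [v_0,v_6,v_7], [v_1,v_2,v_4], [v_3,v_4,v_7], [v_4,v_6,v_7]
  3-simplices (2): [v_0,v_3,v_4,v_7], [v_0,v_4,v_6,v_7]

giving chain groups C_0 ≅ Z^8, C_1 ≅ Z^15, C_2 ≅ Z^9, C_3 ≅ Z^2.

∂_1: C_1 → C_0 is given by ∂[p,q] = [q] − [p]. For instance
  ∂[v_3,v_4] = [v_4] − [v_3].
This gives a 8×15 integer matrix of rank 7; reducing to Smith normal form yields diagonal entries (1,1,1,1,1,1,1).

The boundary map ∂_2: C_2 → C_1 sends each 2-simplex [p,q,r] to [q,r] − [p,r] + [p,q]. For instance
  ∂[v_0,v_3,v_7] = [v_3,v_7] − [v_0,v_7] + [v_0,v_3],
  ∂[v_3,v_4,v_7] = [v_4,v_7] − [v_3,v_7] + [v_3,v_4].
The resulting 15×9 matrix has rank 7, and its Smith normal form has invariant factors (1,1,1,1,1,1,1).

∂_3: C_3 → C_2 sends each 3-simplex σ to the alternating sum Σ_i (−1)^i (σ with its i-th vertex removed). For instance
  ∂[v_0,v_4,v_6,v_7] = [v_4,v_6,v_7] − [v_0,v_6,v_7] + [v_0,v_4,v_7] − [v_0,v_4,v_6],
  ∂[v_0,v_3,v_4,v_7] = [v_3,v_4,v_7] − [v_0,v_4,v_7] + [v_0,v_3,v_7] − [v_0,v_3,v_4].
As a 9×2 matrix over Z this has rank 2, with invariant factors (1,1).

Reading off H_k = ker ∂_k / im ∂_{k+1}:

  H_0: rank C_0 − rank ∂_1 = 8 − 7 = 1, and the invariant factors of ∂_1 are all 1, so H_0 ≅ Z.
  H_1: rank ker ∂_1 − rank ∂_2 = (15 − 7) − 7 = 1, and the invariant factors of ∂_2 are all 1, so H_1 ≅ Z.
  H_2: rank ker ∂_2 − rank ∂_3 = (9 − 7) − 2 = 0, and the invariant factors of ∂_3 are all 1, so H_2 ≅ 0.
  H_3: rank ker ∂_3 − rank ∂_4 = (2 − 2) − 0 = 0, and there is no ∂_4, so H_3 ≅ 0.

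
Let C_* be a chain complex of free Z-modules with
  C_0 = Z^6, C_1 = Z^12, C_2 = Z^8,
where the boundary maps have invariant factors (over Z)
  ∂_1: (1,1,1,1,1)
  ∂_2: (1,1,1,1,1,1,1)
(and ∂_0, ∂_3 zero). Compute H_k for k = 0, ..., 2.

H_0 ≅ Z,  H_1 = 0,  H_2 ≅ Z.

H_0: b_0 = 6 − 0 − 5 = 1; torsion from ∂_1 factors > 1: none. So H_0 ≅ Z.
H_1: b_1 = 12 − 5 − 7 = 0; torsion from ∂_2 factors > 1: none. So H_1 ≅ 0.
H_2: b_2 = 8 − 7 − 0 = 1; torsion from ∂_3 factors > 1: none. So H_2 ≅ Z.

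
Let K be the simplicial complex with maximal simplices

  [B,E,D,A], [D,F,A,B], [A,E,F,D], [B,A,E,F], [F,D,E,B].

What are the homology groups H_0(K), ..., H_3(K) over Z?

Order the vertices as A < B < D < E < F. Listing each simplex with vertices in this order, K has dimension 3 with simplices:

  0-simplices (5): A, B, D, E, F
  1-simplices (10): AB, AD, AE, AF, BD, BE, BF, DE, DF, EF
  2-simplices (10): ABD, ABE, ABF, ADE, ADF, AEF, BDE, BDF, BEF, DEF
  3-simplices (5): ABDE, ABDF, ABEF, ADEF, BDEF

giving chain groups C_0 ≅ Z^5, C_1 ≅ Z^10, C_2 ≅ Z^10, C_3 ≅ Z^5.

Boundary ∂_1: C_1 → C_0 sends each edge [p,q] (with p < q) to q − p. For instance
  ∂BE = E − B.
This gives a 5×10 integer matrix of rank 4; reducing to Smith normal form yields diagonal entries (1,1,1,1).

The boundary map ∂_2: C_2 → C_1 acts by ∂[p,q,r] = [q,r] − [p,r] + [p,q]. For instance
  ∂BEF = EF − BF + BE,
  ∂BDF = DF − BF + BD.
The resulting 10×10 matrix has rank 6, and its Smith normal form has invariant factors (1,1,1,1,1,1).

The boundary map ∂_3: C_3 → C_2 sends each 3-simplex σ to the alternating sum Σ_i (−1)^i (σ with its i-th vertex removed). For instance
  ∂ABEF = BEF − AEF + ABF − ABE,
  ∂ABDE = BDE − ADE + ABE − ABD.
This gives a 10×5 integer matrix of rank 4; reducing to Smith normal form yields diagonal entries (1,1,1,1).

Now H_k = ker ∂_k / im ∂_{k+1}, so:

  H_0: rank C_0 − rank ∂_1 = 5 − 4 = 1, and the invariant factors of ∂_1 are all 1, so H_0 = Z.
  H_1: rank ker ∂_1 − rank ∂_2 = (10 − 4) − 6 = 0, and the invariant factors of ∂_2 are all 1, so H_1 = 0.
  H_2: rank ker ∂_2 − rank ∂_3 = (10 − 6) − 4 = 0, and the invariant factors of ∂_3 are all 1, so H_2 = 0.
  H_3: rank ker ∂_3 − rank ∂_4 = (5 − 4) − 0 = 1, and there is no ∂_4, so H_3 = Z.

As a check, the Euler characteristic is 5 − 10 + 10 − 5 = 0, which agrees with 1 − 0 + 0 − 1 = 0.

H_0 = Z,  H_1 = 0,  H_2 = 0,  H_3 = Z.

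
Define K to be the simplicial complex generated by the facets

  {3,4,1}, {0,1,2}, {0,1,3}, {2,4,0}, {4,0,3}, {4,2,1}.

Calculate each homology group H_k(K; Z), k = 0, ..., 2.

H_0 ≅ Z,  H_1 = 0,  H_2 ≅ Z.

Order the vertices as 0 < 1 < 2 < 3 < 4. Listing each simplex with vertices in this order, K has dimension 2 with simplices:

  0-simplices (5): [0], [1], [2], [3], [4]
  1-simplices (9): [0,1], [0,2], [0,3], [0,4], [1,2], [1,3], [1,4], [2,4], [3,4]
  2-simplices (6): [0,1,2], [0,1,3], [0,2,4], [0,3,4], [1,2,4], [1,3,4]

Hence C_0 ≅ Z^5, C_1 ≅ Z^9, C_2 ≅ Z^6.

Boundary ∂_1: C_1 → C_0 sends each edge [p,q] (with p < q) to q − p. For instance
  ∂[0,2] = [2] − [0].
The resulting 5×9 matrix has rank 4, and its Smith normal form has invariant factors (1,1,1,1).

The boundary map ∂_2: C_2 → C_1 acts by ∂[p,q,r] = [q,r] − [p,r] + [p,q]. For instance
  ∂[0,1,3] = [1,3] − [0,3] + [0,1],
  ∂[0,2,4] = [2,4] − [0,4] + [0,2].
The resulting 9×6 matrix has rank 5, and its Smith normal form has invariant factors (1,1,1,1,1).

Reading off H_k = ker ∂_k / im ∂_{k+1}:

  H_0: rank C_0 − rank ∂_1 = 5 − 4 = 1, and the invariant factors of ∂_1 are all 1, so H_0 = Z.
  H_1: rank ker ∂_1 − rank ∂_2 = (9 − 4) − 5 = 0, and the invariant factors of ∂_2 are all 1, so H_1 = 0.
  H_2: rank ker ∂_2 − rank ∂_3 = (6 − 5) − 0 = 1, and there is no ∂_3, so H_2 = Z.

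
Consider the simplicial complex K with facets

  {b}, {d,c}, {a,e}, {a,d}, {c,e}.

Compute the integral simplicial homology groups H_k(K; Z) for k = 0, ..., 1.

H_0 ≅ Z^2,  H_1 ≅ Z.

Take the total order a < b < c < d < e on the vertex set. Then K (dimension 1) consists of the simplices:

  0-simplices (5): a, b, c, d, e
  1-simplices (4): ad, ae, cd, ce

so the chain groups are C_0 ≅ Z^5, C_1 ≅ Z^4.

The boundary map ∂_1: C_1 → C_0 maps an edge to its endpoints' difference, ∂[p,q] = q − p.
The resulting 5×4 matrix has rank 3, and its Smith normal form has invariant factors (1,1,1).

Now H_k = ker ∂_k / im ∂_{k+1}, so:

  H_0: rank C_0 − rank ∂_1 = 5 − 3 = 2, and the invariant factors of ∂_1 are all 1, so H_0 ≅ Z^2.
  H_1: rank ker ∂_1 − rank ∂_2 = (4 − 3) − 0 = 1, and there is no ∂_2, so H_1 ≅ Z.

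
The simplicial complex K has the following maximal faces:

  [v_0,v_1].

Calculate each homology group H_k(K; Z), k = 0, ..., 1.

H_0 = Z,  H_1 = 0.

Take the total order v_0 < v_1 on the vertex set. Then K (dimension 1) consists of the simplices:

  0-simplices (2): [v_0], [v_1]
  1-simplices (1): [v_0,v_1]

Hence C_0 ≅ Z^2, C_1 ≅ Z^1.

The boundary map ∂_1: C_1 → C_0 sends each edge [p,q] (with p < q) to q − p.
As a 2×1 matrix over Z this has rank 1, with invariant factors (1).

Computing H_k = (kernel of ∂_k) / (image of ∂_{k+1}):

  H_0: rank C_0 − rank ∂_1 = 2 − 1 = 1, and the invariant factors of ∂_1 are all 1, so H_0 = Z.
  H_1: rank ker ∂_1 − rank ∂_2 = (1 − 1) − 0 = 0, and there is no ∂_2, so H_1 = 0.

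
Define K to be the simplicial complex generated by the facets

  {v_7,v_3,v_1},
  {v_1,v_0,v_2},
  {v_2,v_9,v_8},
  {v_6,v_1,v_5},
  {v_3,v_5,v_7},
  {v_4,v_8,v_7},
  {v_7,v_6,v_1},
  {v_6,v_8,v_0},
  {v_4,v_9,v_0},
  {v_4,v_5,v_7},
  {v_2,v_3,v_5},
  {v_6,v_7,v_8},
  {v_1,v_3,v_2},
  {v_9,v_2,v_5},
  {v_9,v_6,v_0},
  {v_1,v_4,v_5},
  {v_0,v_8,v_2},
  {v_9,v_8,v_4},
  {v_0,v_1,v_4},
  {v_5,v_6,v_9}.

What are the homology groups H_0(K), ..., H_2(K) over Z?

H_0 ≅ Z,  H_1 ≅ Z × Z/2,  H_2 = 0.

Take the total order v_0 < v_1 < v_2 < v_3 < v_4 < v_5 < v_6 < v_7 < v_8 < v_9 on the vertex set. Then K (dimension 2) consists of the simplices:

  0-simplices (10): [v_0], [v_1], [v_2], [v_3], [v_4], [v_5], [v_6], [v_7], [v_8], [v_9]
  1-simplices (30): (30 of them)
  2-simplices (20): (20 of them)

giving chain groups C_0 ≅ Z^10, C_1 ≅ Z^30, C_2 ≅ Z^20.

The boundary map ∂_1: C_1 → C_0 is given by ∂[p,q] = [q] − [p]. For instance
  ∂[v_5,v_7] = [v_7] − [v_5].
As a 10×30 matrix over Z this has rank 9, with invariant factors (1,1,1,1,1,1,1,1,1).

Boundary ∂_2: C_2 → C_1 maps a triangle to the signed sum of its edges. For instance
  ∂[v_0,v_1,v_4] = [v_1,v_4] − [v_0,v_4] + [v_0,v_1],
  ∂[v_4,v_5,v_7] = [v_5,v_7] − [v_4,v_7] + [v_4,v_5].
The resulting 30×20 matrix has rank 20, and its Smith normal form has invariant factors (1,1,1,1,1,1,1,1,1,1,1,1,1,1,1,1,1,1,1,2).

From H_k ≅ ker(∂_k) / im(∂_{k+1}) we obtain:

  H_0: rank C_0 − rank ∂_1 = 10 − 9 = 1, and the invariant factors of ∂_1 are all 1, so H_0 ≅ Z.
  H_1: rank ker ∂_1 − rank ∂_2 = (30 − 9) − 20 = 1, and ∂_2 has invariant factor 2 > 1, so H_1 ≅ Z × Z/2.
  H_2: rank ker ∂_2 − rank ∂_3 = (20 − 20) − 0 = 0, and there is no ∂_3, so H_2 ≅ 0.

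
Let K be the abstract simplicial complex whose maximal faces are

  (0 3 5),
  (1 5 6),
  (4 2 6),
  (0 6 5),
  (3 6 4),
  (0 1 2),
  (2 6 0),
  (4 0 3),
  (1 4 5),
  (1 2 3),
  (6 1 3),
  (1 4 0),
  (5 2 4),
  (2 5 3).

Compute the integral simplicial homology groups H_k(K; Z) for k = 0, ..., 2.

H_0 = Z,  H_1 = Z^2,  H_2 = Z.

Take the total order 0 < 1 < 2 < 3 < 4 < 5 < 6 on the vertex set. Then K (dimension 2) consists of the simplices:

  0-simplices (7): [0], [1], [2], [3], [4], [5], [6]
  1-simplices (21): [0,1], [0,2], [0,3], [0,4], [0,5], [0,6], [1,2], [1,3], [1,4], [1,5], [1,6], [2,3], [2,4], [2,5], [2,6], [3,4], [3,5], [3,6], [4,5], [4,6], [5,6]
  2-simplices (14): [0,1,2], [0,1,4], [0,2,6], [0,3,4], [0,3,5], [0,5,6], [1,2,3], [1,3,6], [1,4,5], [1,5,6], [2,3,5], [2,4,5], [2,4,6], [3,4,6]

giving chain groups C_0 ≅ Z^7, C_1 ≅ Z^21, C_2 ≅ Z^14.

∂_1: C_1 → C_0 maps an edge to its endpoints' difference, ∂[p,q] = q − p.
As a 7×21 matrix over Z this has rank 6, with invariant factors (1,1,1,1,1,1).

The boundary map ∂_2: C_2 → C_1 sends each 2-simplex [p,q,r] to [q,r] − [p,r] + [p,q]. For instance
  ∂[0,1,4] = [1,4] − [0,4] + [0,1],
  ∂[1,5,6] = [5,6] − [1,6] + [1,5].
The resulting 21×14 matrix has rank 13, and its Smith normal form has invariant factors (1,1,1,1,1,1,1,1,1,1,1,1,1).

Now H_k = ker ∂_k / im ∂_{k+1}, so:

  H_0: rank C_0 − rank ∂_1 = 7 − 6 = 1, and the invariant factors of ∂_1 are all 1, so H_0 ≅ Z.
  H_1: rank ker ∂_1 − rank ∂_2 = (21 − 6) − 13 = 2, and the invariant factors of ∂_2 are all 1, so H_1 ≅ Z^2.
  H_2: rank ker ∂_2 − rank ∂_3 = (14 − 13) − 0 = 1, and there is no ∂_3, so H_2 ≅ Z.

(K is a triangulation of the torus T^2.)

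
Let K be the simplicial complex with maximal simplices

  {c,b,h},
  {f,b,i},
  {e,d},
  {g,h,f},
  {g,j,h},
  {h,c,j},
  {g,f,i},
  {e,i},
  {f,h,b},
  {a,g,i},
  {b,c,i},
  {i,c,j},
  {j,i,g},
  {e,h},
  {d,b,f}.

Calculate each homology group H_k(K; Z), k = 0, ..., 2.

We work with the vertex ordering a < b < c < d < e < f < g < h < i < j. The simplices of K, each written with vertices in increasing order, are:

  0-simplices (10): a, b, c, d, e, f, g, h, i, j
  1-simplices (22): ag, ai, bc, bd, bf, bh, bi, ch, ci, cj, de, df, eh, ei, fg, fh, fi, gh, gi, gj, hj, ij
  2-simplices (12): agi, bch, bci, bdf, bfh, bfi, chj, cij, fgh, fgi, ghj, gij

so the chain groups are C_0 ≅ Z^10, C_1 ≅ Z^22, C_2 ≅ Z^12.

Boundary ∂_1: C_1 → C_0 maps an edge to its endpoints' difference, ∂[p,q] = q − p.
The 10×22 boundary matrix has rank 9 and Smith normal form diag(1,1,1,1,1,1,1,1,1).

∂_2: C_2 → C_1 sends each 2-simplex [p,q,r] to [q,r] − [p,r] + [p,q]. For instance
  ∂cij = ij − cj + ci,
  ∂bch = ch − bh + bc.
This gives a 22×12 integer matrix of rank 11; reducing to Smith normal form yields diagonal entries (1,1,1,1,1,1,1,1,1,1,1).

Computing H_k = (kernel of ∂_k) / (image of ∂_{k+1}):

  H_0: rank C_0 − rank ∂_1 = 10 − 9 = 1, and the invariant factors of ∂_1 are all 1, so H_0 ≅ Z.
  H_1: rank ker ∂_1 − rank ∂_2 = (22 − 9) − 11 = 2, and the invariant factors of ∂_2 are all 1, so H_1 ≅ Z^2.
  H_2: rank ker ∂_2 − rank ∂_3 = (12 − 11) − 0 = 1, and there is no ∂_3, so H_2 ≅ Z.

H_0 = Z,  H_1 = Z^2,  H_2 = Z.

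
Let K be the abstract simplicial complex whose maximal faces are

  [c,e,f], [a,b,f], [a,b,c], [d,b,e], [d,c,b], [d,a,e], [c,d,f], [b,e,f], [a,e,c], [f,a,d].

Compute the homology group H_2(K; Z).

K has 6 vertices, 15 edges, 10 triangles.
rank ∂_2 = 10, rank ∂_3 = 0 ⇒ b_2 = 10 − 10 − 0 = 0. So H_2 = 0.

H_2 ≅ 0.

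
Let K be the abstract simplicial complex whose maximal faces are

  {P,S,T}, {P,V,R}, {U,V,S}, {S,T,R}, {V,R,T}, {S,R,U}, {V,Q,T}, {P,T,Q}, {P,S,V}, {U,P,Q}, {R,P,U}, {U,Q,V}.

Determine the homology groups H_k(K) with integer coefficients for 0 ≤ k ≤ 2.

H_0 = Z,  H_1 = Z_2,  H_2 = 0.

Take the total order P < Q < R < S < T < U < V on the vertex set. Then K (dimension 2) consists of the simplices:

  0-simplices (7): P, Q, R, S, T, U, V
  1-simplices (18): PQ, PR, PS, PT, PU, PV, QT, QU, QV, RS, RT, RU, RV, ST, SU, SV, TV, UV
  2-simplices (12): PQT, PQU, PRU, PRV, PST, PSV, QTV, QUV, RST, RSU, RTV, SUV

giving chain groups C_0 ≅ Z^7, C_1 ≅ Z^18, C_2 ≅ Z^12.

∂_1: C_1 → C_0 is given by ∂[p,q] = [q] − [p]. For instance
  ∂ST = T − S.
The 7×18 boundary matrix has rank 6 and Smith normal form diag(1,1,1,1,1,1).

Boundary ∂_2: C_2 → C_1 sends each 2-simplex [p,q,r] to [q,r] − [p,r] + [p,q]. For instance
  ∂QUV = UV − QV + QU,
  ∂SUV = UV − SV + SU.
This gives a 18×12 integer matrix of rank 12; reducing to Smith normal form yields diagonal entries (1,1,1,1,1,1,1,1,1,1,1,2).

Now H_k = ker ∂_k / im ∂_{k+1}, so:

  H_0: rank C_0 − rank ∂_1 = 7 − 6 = 1, and the invariant factors of ∂_1 are all 1, so H_0 = Z.
  H_1: rank ker ∂_1 − rank ∂_2 = (18 − 6) − 12 = 0, and ∂_2 has invariant factor 2 > 1, so H_1 = Z_2.
  H_2: rank ker ∂_2 − rank ∂_3 = (12 − 12) − 0 = 0, and there is no ∂_3, so H_2 = 0.

(K is a triangulation of the real projective plane RP^2.)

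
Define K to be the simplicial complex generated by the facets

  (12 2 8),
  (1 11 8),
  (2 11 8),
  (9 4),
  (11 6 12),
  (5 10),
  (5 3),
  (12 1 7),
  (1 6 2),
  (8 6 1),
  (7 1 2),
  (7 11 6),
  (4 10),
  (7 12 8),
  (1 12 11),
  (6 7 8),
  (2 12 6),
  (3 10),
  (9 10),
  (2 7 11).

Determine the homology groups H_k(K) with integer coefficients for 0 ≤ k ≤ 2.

We work with the vertex ordering 1 < 2 < 3 < 4 < 5 < 6 < 7 < 8 < 9 < 10 < 11 < 12. The simplices of K, each written with vertices in increasing order, are:

  0-simplices (12): [1], [2], [3], [4], [5], [6], [7], [8], [9], [10], [11], [12]
  1-simplices (27): (27 of them)
  2-simplices (14): [1,2,6], [1,2,7], [1,6,8], [1,7,12], [1,8,11], [1,11,12], [2,6,12], [2,7,11], [2,8,11], [2,8,12], [6,7,8], [6,7,11], [6,11,12], [7,8,12]

Hence C_0 ≅ Z^12, C_1 ≅ Z^27, C_2 ≅ Z^14.

The boundary map ∂_1: C_1 → C_0 maps an edge to its endpoints' difference, ∂[p,q] = q − p. For instance
  ∂[2,6] = [6] − [2].
As a 12×27 matrix over Z this has rank 10, with invariant factors (1,1,1,1,1,1,1,1,1,1).

∂_2: C_2 → C_1 maps a triangle to the signed sum of its edges. For instance
  ∂[1,2,6] = [2,6] − [1,6] + [1,2],
  ∂[7,8,12] = [8,12] − [7,12] + [7,8].
The 27×14 boundary matrix has rank 13 and Smith normal form diag(1,1,1,1,1,1,1,1,1,1,1,1,1).

Reading off H_k = ker ∂_k / im ∂_{k+1}:

  H_0: rank C_0 − rank ∂_1 = 12 − 10 = 2, and the invariant factors of ∂_1 are all 1, so H_0 ≅ Z^2.
  H_1: rank ker ∂_1 − rank ∂_2 = (27 − 10) − 13 = 4, and the invariant factors of ∂_2 are all 1, so H_1 ≅ Z^4.
  H_2: rank ker ∂_2 − rank ∂_3 = (14 − 13) − 0 = 1, and there is no ∂_3, so H_2 ≅ Z.

H_0 = Z^2,  H_1 = Z^4,  H_2 = Z.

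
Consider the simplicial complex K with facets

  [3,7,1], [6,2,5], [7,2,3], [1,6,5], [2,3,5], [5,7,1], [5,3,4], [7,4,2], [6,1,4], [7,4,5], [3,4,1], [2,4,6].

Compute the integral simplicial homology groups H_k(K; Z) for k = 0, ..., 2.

H_0 ≅ Z,  H_1 ≅ Z/2,  H_2 = 0.

Fix the vertex order 1 < 2 < 3 < 4 < 5 < 6 < 7 and write every simplex with vertices in increasing order. Then dim K = 2 and the simplices of K are:

  0-simplices (7): [1], [2], [3], [4], [5], [6], [7]
  1-simplices (18): [1,3], [1,4], [1,5], [1,6], [1,7], [2,3], [2,4], [2,5], [2,6], [2,7], [3,4], [3,5], [3,7], [4,5], [4,6], [4,7], [5,6], [5,7]
  2-simplices (12): [1,3,4], [1,3,7], [1,4,6], [1,5,6], [1,5,7], [2,3,5], [2,3,7], [2,4,6], [2,4,7], [2,5,6], [3,4,5], [4,5,7]

giving chain groups C_0 ≅ Z^7, C_1 ≅ Z^18, C_2 ≅ Z^12.

∂_1: C_1 → C_0 maps an edge to its endpoints' difference, ∂[p,q] = q − p.
As a 7×18 matrix over Z this has rank 6, with invariant factors (1,1,1,1,1,1).

Boundary ∂_2: C_2 → C_1 maps a triangle to the signed sum of its edges. For instance
  ∂[1,3,7] = [3,7] − [1,7] + [1,3],
  ∂[1,3,4] = [3,4] − [1,4] + [1,3].
This gives a 18×12 integer matrix of rank 12; reducing to Smith normal form yields diagonal entries (1,1,1,1,1,1,1,1,1,1,1,2).

From H_k ≅ ker(∂_k) / im(∂_{k+1}) we obtain:

  H_0: rank C_0 − rank ∂_1 = 7 − 6 = 1, and the invariant factors of ∂_1 are all 1, so H_0 = Z.
  H_1: rank ker ∂_1 − rank ∂_2 = (18 − 6) − 12 = 0, and ∂_2 has invariant factor 2 > 1, so H_1 = Z/2.
  H_2: rank ker ∂_2 − rank ∂_3 = (12 − 12) − 0 = 0, and there is no ∂_3, so H_2 = 0.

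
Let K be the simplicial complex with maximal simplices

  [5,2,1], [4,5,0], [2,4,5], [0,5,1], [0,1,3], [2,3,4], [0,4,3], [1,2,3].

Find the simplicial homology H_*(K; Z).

Order the vertices as 0 < 1 < 2 < 3 < 4 < 5. Listing each simplex with vertices in this order, K has dimension 2 with simplices:

  0-simplices (6): [0], [1], [2], [3], [4], [5]
  1-simplices (12): [0,1], [0,3], [0,4], [0,5], [1,2], [1,3], [1,5], [2,3], [2,4], [2,5], [3,4], [4,5]
  2-simplices (8): [0,1,3], [0,1,5], [0,3,4], [0,4,5], [1,2,3], [1,2,5], [2,3,4], [2,4,5]

giving chain groups C_0 ≅ Z^6, C_1 ≅ Z^12, C_2 ≅ Z^8.

∂_1: C_1 → C_0 maps an edge to its endpoints' difference, ∂[p,q] = q − p. For instance
  ∂[2,3] = [3] − [2].
This gives a 6×12 integer matrix of rank 5; reducing to Smith normal form yields diagonal entries (1,1,1,1,1).

Boundary ∂_2: C_2 → C_1 acts by ∂[p,q,r] = [q,r] − [p,r] + [p,q]. For instance
  ∂[0,1,5] = [1,5] − [0,5] + [0,1],
  ∂[0,4,5] = [4,5] − [0,5] + [0,4].
This gives a 12×8 integer matrix of rank 7; reducing to Smith normal form yields diagonal entries (1,1,1,1,1,1,1).

Computing H_k = (kernel of ∂_k) / (image of ∂_{k+1}):

  H_0: rank C_0 − rank ∂_1 = 6 − 5 = 1, and the invariant factors of ∂_1 are all 1, so H_0 = Z.
  H_1: rank ker ∂_1 − rank ∂_2 = (12 − 5) − 7 = 0, and the invariant factors of ∂_2 are all 1, so H_1 = 0.
  H_2: rank ker ∂_2 − rank ∂_3 = (8 − 7) − 0 = 1, and there is no ∂_3, so H_2 = Z.

As a check, the Euler characteristic is 6 − 12 + 8 = 2, which agrees with 1 − 0 + 1 = 2.

H_0 = Z,  H_1 = 0,  H_2 = Z.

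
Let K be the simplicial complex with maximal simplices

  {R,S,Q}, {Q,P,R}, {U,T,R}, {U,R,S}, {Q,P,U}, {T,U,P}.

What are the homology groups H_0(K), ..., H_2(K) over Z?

K has 6 vertices, 12 edges, 6 triangles.
rank ∂_0 = 0, rank ∂_1 = 5 ⇒ b_0 = 6 − 0 − 5 = 1; all invariant factors of ∂_1 are 1 so no torsion. So H_0 = Z.
rank ∂_1 = 5, rank ∂_2 = 6 ⇒ b_1 = 12 − 5 − 6 = 1; all invariant factors of ∂_2 are 1 so no torsion. So H_1 = Z.
rank ∂_2 = 6, rank ∂_3 = 0 ⇒ b_2 = 6 − 6 − 0 = 0. So H_2 = 0.

H_0 = Z,  H_1 = Z,  H_2 = 0.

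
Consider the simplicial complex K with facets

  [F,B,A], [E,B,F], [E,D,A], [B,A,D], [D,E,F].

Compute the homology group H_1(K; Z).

Fix the vertex order A < B < D < E < F and write every simplex with vertices in increasing order. Then dim K = 2 and the simplices of K are:

  0-simplices (5): A, B, D, E, F
  1-simplices (10): AB, AD, AE, AF, BD, BE, BF, DE, DF, EF
  2-simplices (5): ABD, ABF, ADE, BEF, DEF

giving chain groups C_0 ≅ Z^5, C_1 ≅ Z^10, C_2 ≅ Z^5.

The boundary map ∂_1: C_1 → C_0 sends each edge [p,q] (with p < q) to q − p.
The resulting 5×10 matrix has rank 4, and its Smith normal form has invariant factors (1,1,1,1).

Boundary ∂_2: C_2 → C_1 sends each 2-simplex [p,q,r] to [q,r] − [p,r] + [p,q]. For instance
  ∂ABD = BD − AD + AB,
  ∂ADE = DE − AE + AD.
The 10×5 boundary matrix has rank 5 and Smith normal form diag(1,1,1,1,1).

Reading off H_k = ker ∂_k / im ∂_{k+1}:

  H_1: rank ker ∂_1 − rank ∂_2 = (10 − 4) − 5 = 1, and the invariant factors of ∂_2 are all 1, so H_1 ≅ Z.

H_1 ≅ Z.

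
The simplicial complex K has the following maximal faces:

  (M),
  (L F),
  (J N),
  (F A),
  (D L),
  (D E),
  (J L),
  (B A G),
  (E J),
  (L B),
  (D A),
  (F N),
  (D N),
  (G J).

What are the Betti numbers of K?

b_0 = 2, b_1 = 6, b_2 = 0.

We work with the vertex ordering A < B < D < E < F < G < J < L < M < N. The simplices of K, each written with vertices in increasing order, are:

  0-simplices (10): A, B, D, E, F, G, J, L, M, N
  1-simplices (15): AB, AD, AF, AG, BG, BL, DE, DL, DN, EJ, FL, FN, GJ, JL, JN
  2-simplices (1): ABG

giving chain groups C_0 ≅ Z^10, C_1 ≅ Z^15, C_2 ≅ Z^1.

Boundary ∂_1: C_1 → C_0 is given by ∂[p,q] = [q] − [p]. For instance
  ∂BL = L − B.
The resulting 10×15 matrix has rank 8, and its Smith normal form has invariant factors (1,1,1,1,1,1,1,1).

∂_2: C_2 → C_1 sends each 2-simplex [p,q,r] to [q,r] − [p,r] + [p,q]. For instance
  ∂ABG = BG − AG + AB.
The 15×1 boundary matrix has rank 1 and Smith normal form diag(1).

Now H_k = ker ∂_k / im ∂_{k+1}, so:

  H_0: rank C_0 − rank ∂_1 = 10 − 8 = 2, and the invariant factors of ∂_1 are all 1, so H_0 = Z^2.
  H_1: rank ker ∂_1 − rank ∂_2 = (15 − 8) − 1 = 6, and the invariant factors of ∂_2 are all 1, so H_1 = Z^6.
  H_2: rank ker ∂_2 − rank ∂_3 = (1 − 1) − 0 = 0, and there is no ∂_3, so H_2 = 0.

Hence the Betti numbers are b_0 = 2, b_1 = 6, b_2 = 0.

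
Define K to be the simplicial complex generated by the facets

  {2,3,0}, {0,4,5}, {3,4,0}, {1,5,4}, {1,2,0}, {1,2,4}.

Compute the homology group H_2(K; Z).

H_2 = 0.

We work with the vertex ordering 0 < 1 < 2 < 3 < 4 < 5. The simplices of K, each written with vertices in increasing order, are:

  0-simplices (6): [0], [1], [2], [3], [4], [5]
  1-simplices (12): [0,1], [0,2], [0,3], [0,4], [0,5], [1,2], [1,4], [1,5], [2,3], [2,4], [3,4], [4,5]
  2-simplices (6): [0,1,2], [0,2,3], [0,3,4], [0,4,5], [1,2,4], [1,4,5]

so the chain groups are C_0 ≅ Z^6, C_1 ≅ Z^12, C_2 ≅ Z^6.

Boundary ∂_1: C_1 → C_0 maps an edge to its endpoints' difference, ∂[p,q] = q − p.
The 6×12 boundary matrix has rank 5 and Smith normal form diag(1,1,1,1,1).

The boundary map ∂_2: C_2 → C_1 acts by ∂[p,q,r] = [q,r] − [p,r] + [p,q]. For instance
  ∂[0,4,5] = [4,5] − [0,5] + [0,4],
  ∂[1,2,4] = [2,4] − [1,4] + [1,2].
As a 12×6 matrix over Z this has rank 6, with invariant factors (1,1,1,1,1,1).

From H_k ≅ ker(∂_k) / im(∂_{k+1}) we obtain:

  H_2: rank ker ∂_2 − rank ∂_3 = (6 − 6) − 0 = 0, and there is no ∂_3, so H_2 ≅ 0.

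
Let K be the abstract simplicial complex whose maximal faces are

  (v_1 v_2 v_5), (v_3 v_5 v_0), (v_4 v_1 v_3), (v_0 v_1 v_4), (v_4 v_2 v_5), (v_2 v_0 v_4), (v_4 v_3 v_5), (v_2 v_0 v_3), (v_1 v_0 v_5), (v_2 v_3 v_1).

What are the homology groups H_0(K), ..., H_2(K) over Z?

Fix the vertex order v_0 < v_1 < v_2 < v_3 < v_4 < v_5 and write every simplex with vertices in increasing order. Then dim K = 2 and the simplices of K are:

  0-simplices (6): [v_0], [v_1], [v_2], [v_3], [v_4], [v_5]
  1-simplices (15): (15 of them)
  2-simplices (10): [v_0,v_1,v_4], [v_0,v_1,v_5], [v_0,v_2,v_3], [v_0,v_2,v_4], [v_0,v_3,v_5], [v_1,v_2,v_3], [v_1,v_2,v_5], [v_1,v_3,v_4], [v_2,v_4,v_5], [v_3,v_4,v_5]

Hence C_0 ≅ Z^6, C_1 ≅ Z^15, C_2 ≅ Z^10.

Boundary ∂_1: C_1 → C_0 maps an edge to its endpoints' difference, ∂[p,q] = q − p.
The resulting 6×15 matrix has rank 5, and its Smith normal form has invariant factors (1,1,1,1,1).

Boundary ∂_2: C_2 → C_1 sends each 2-simplex [p,q,r] to [q,r] − [p,r] + [p,q]. For instance
  ∂[v_3,v_4,v_5] = [v_4,v_5] − [v_3,v_5] + [v_3,v_4],
  ∂[v_0,v_2,v_4] = [v_2,v_4] − [v_0,v_4] + [v_0,v_2].
The resulting 15×10 matrix has rank 10, and its Smith normal form has invariant factors (1,1,1,1,1,1,1,1,1,2).

Now H_k = ker ∂_k / im ∂_{k+1}, so:

  H_0: rank C_0 − rank ∂_1 = 6 − 5 = 1, and the invariant factors of ∂_1 are all 1, so H_0 = Z.
  H_1: rank ker ∂_1 − rank ∂_2 = (15 − 5) − 10 = 0, and ∂_2 has invariant factor 2 > 1, so H_1 = Z/2.
  H_2: rank ker ∂_2 − rank ∂_3 = (10 − 10) − 0 = 0, and there is no ∂_3, so H_2 = 0.

(K is a triangulation of the real projective plane RP^2.)

H_0 = Z,  H_1 = Z/2,  H_2 = 0.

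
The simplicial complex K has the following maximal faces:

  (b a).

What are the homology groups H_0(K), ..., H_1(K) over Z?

H_0 ≅ Z,  H_1 = 0.

Take the total order a < b on the vertex set. Then K (dimension 1) consists of the simplices:

  0-simplices (2): a, b
  1-simplices (1): ab

Hence C_0 ≅ Z^2, C_1 ≅ Z^1.

∂_1: C_1 → C_0 is given by ∂[p,q] = [q] − [p].
The resulting 2×1 matrix has rank 1, and its Smith normal form has invariant factors (1).

Reading off H_k = ker ∂_k / im ∂_{k+1}:

  H_0: rank C_0 − rank ∂_1 = 2 − 1 = 1, and the invariant factors of ∂_1 are all 1, so H_0 ≅ Z.
  H_1: rank ker ∂_1 − rank ∂_2 = (1 − 1) − 0 = 0, and there is no ∂_2, so H_1 ≅ 0.

As a check, the Euler characteristic is 2 − 1 = 1, which agrees with 1 − 0 = 1.
(K is a triangulation of the 1-simplex.)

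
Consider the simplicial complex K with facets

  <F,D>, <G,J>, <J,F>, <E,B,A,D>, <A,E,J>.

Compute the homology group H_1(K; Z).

Order the vertices as A < B < D < E < F < G < J. Listing each simplex with vertices in this order, K has dimension 3 with simplices:

  0-simplices (7): A, B, D, E, F, G, J
  1-simplices (11): AB, AD, AE, AJ, BD, BE, DE, DF, EJ, FJ, GJ
  2-simplices (5): ABD, ABE, ADE, AEJ, BDE
  3-simplices (1): ABDE

so the chain groups are C_0 ≅ Z^7, C_1 ≅ Z^11, C_2 ≅ Z^5, C_3 ≅ Z^1.

Boundary ∂_1: C_1 → C_0 sends each edge [p,q] (with p < q) to q − p.
The 7×11 boundary matrix has rank 6 and Smith normal form diag(1,1,1,1,1,1).

The boundary map ∂_2: C_2 → C_1 acts by ∂[p,q,r] = [q,r] − [p,r] + [p,q]. For instance
  ∂ADE = DE − AE + AD,
  ∂AEJ = EJ − AJ + AE.
The resulting 11×5 matrix has rank 4, and its Smith normal form has invariant factors (1,1,1,1).

∂_3: C_3 → C_2 sends each 3-simplex σ to the alternating sum Σ_i (−1)^i (σ with its i-th vertex removed). For instance
  ∂ABDE = BDE − ADE + ABE − ABD.
The 5×1 boundary matrix has rank 1 and Smith normal form diag(1).

Now H_k = ker ∂_k / im ∂_{k+1}, so:

  H_1: rank ker ∂_1 − rank ∂_2 = (11 − 6) − 4 = 1, and the invariant factors of ∂_2 are all 1, so H_1 ≅ Z.

H_1 = Z.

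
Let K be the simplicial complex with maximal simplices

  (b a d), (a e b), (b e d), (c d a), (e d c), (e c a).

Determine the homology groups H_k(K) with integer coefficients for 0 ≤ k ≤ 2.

K has 5 vertices, 9 edges, 6 triangles.
rank ∂_0 = 0, rank ∂_1 = 4 ⇒ b_0 = 5 − 0 − 4 = 1; all invariant factors of ∂_1 are 1 so no torsion. So H_0 ≅ Z.
rank ∂_1 = 4, rank ∂_2 = 5 ⇒ b_1 = 9 − 4 − 5 = 0; all invariant factors of ∂_2 are 1 so no torsion. So H_1 ≅ 0.
rank ∂_2 = 5, rank ∂_3 = 0 ⇒ b_2 = 6 − 5 − 0 = 1. So H_2 ≅ Z.

H_0 = Z,  H_1 = 0,  H_2 = Z.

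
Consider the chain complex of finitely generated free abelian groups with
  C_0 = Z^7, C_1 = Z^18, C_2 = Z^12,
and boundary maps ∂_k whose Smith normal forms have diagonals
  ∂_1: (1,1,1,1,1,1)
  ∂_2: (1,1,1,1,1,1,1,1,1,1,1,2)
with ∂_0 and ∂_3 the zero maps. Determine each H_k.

H_0 ≅ Z,  H_1 ≅ Z/2,  H_2 = 0.

H_0: b_0 = 7 − 0 − 6 = 1; torsion from ∂_1 factors > 1: none. So H_0 ≅ Z.
H_1: b_1 = 18 − 6 − 12 = 0; torsion from ∂_2 factors > 1: [2]. So H_1 ≅ Z/2.
H_2: b_2 = 12 − 12 − 0 = 0; torsion from ∂_3 factors > 1: none. So H_2 ≅ 0.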